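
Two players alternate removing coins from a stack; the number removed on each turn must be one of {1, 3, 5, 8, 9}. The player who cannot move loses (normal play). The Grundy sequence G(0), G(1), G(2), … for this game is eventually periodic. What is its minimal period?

16

G(0) = 0
G(1) = mex{0} = 1
G(2) = mex{1} = 0
G(3) = mex{0,0} = 1
G(4) = mex{1,1} = 0
G(5) = mex{0,0,0} = 1
G(6) = mex{1,1,1} = 0
G(7) = mex{0,0,0} = 1
G(8) = mex{1,1,1,0} = 2
G(9) = mex{2,0,0,1,0} = 3
G(10) = mex{3,1,1,0,1} = 2
G(11) = mex{2,2,0,1,0} = 3
G(12) = mex{3,3,1,0,1} = 2
G(13) = mex{2,2,2,1,0} = 3
G(14) = mex{3,3,3,0,1} = 2
G(15) = mex{2,2,2,1,0} = 3
G(16) = mex{3,3,3,2,1} = 0
G(17) = mex{0,2,2,3,2} = 1
G(18) = mex{1,3,3,2,3} = 0
G(19) = mex{0,0,2,3,2} = 1
G(20) = mex{1,1,3,2,3} = 0
G(21) = mex{0,0,0,3,2} = 1
G(22) = mex{1,1,1,2,3} = 0
G(23) = mex{0,0,0,3,2} = 1
G(24) = mex{1,1,1,0,3} = 2
G(25) = mex{2,0,0,1,0} = 3
G(26) = mex{3,1,1,0,1} = 2
G(27) = mex{2,2,0,1,0} = 3
G(28) = mex{3,3,1,0,1} = 2
G(29) = mex{2,2,2,1,0} = 3
G(30) = mex{3,3,3,0,1} = 2
G(31) = mex{2,2,2,1,0} = 3
G(32) = mex{3,3,3,2,1} = 0
G(33) = mex{0,2,2,3,2} = 1
G(n+16) = G(n) holds for n = 0,…,8 (a full window of length max(S) = 9), so the sequence is purely periodic with period 16.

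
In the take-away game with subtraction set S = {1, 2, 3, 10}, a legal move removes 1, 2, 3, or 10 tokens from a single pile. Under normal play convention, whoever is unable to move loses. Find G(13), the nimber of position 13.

1

G(0) = 0
G(1) = mex{0} = 1
G(2) = mex{1,0} = 2
G(3) = mex{2,1,0} = 3
G(4) = mex{3,2,1} = 0
G(5) = mex{0,3,2} = 1
G(6) = mex{1,0,3} = 2
G(7) = mex{2,1,0} = 3
G(8) = mex{3,2,1} = 0
G(9) = mex{0,3,2} = 1
G(10) = mex{1,0,3,0} = 2
G(11) = mex{2,1,0,1} = 3
G(12) = mex{3,2,1,2} = 0
G(13) = mex{0,3,2,3} = 1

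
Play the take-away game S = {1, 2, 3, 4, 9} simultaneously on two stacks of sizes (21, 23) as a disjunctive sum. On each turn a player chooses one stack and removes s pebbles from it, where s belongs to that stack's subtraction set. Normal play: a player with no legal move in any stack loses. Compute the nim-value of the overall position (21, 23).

All stacks use S = {1, 2, 3, 4, 9}:
G(0) = 0
G(1) = mex{0} = 1
G(2) = mex{1,0} = 2
G(3) = mex{2,1,0} = 3
G(4) = mex{3,2,1,0} = 4
G(5) = mex{4,3,2,1} = 0
G(6) = mex{0,4,3,2} = 1
G(7) = mex{1,0,4,3} = 2
G(8) = mex{2,1,0,4} = 3
G(9) = mex{3,2,1,0,0} = 4
G(10) = mex{4,3,2,1,1} = 0
G(11) = mex{0,4,3,2,2} = 1
G(12) = mex{1,0,4,3,3} = 2
G(13) = mex{2,1,0,4,4} = 3
G(14) = mex{3,2,1,0,0} = 4
G(15) = mex{4,3,2,1,1} = 0
G(16) = mex{0,4,3,2,2} = 1
G(17) = mex{1,0,4,3,3} = 2
G(18) = mex{2,1,0,4,4} = 3
G(19) = mex{3,2,1,0,0} = 4
G(20) = mex{4,3,2,1,1} = 0
G(21) = mex{0,4,3,2,2} = 1
G(22) = mex{1,0,4,3,3} = 2
G(23) = mex{2,1,0,4,4} = 3
Stack A: G(21) = 1.
Stack B: G(23) = 3.
Combined Grundy value = 1 ⊕ 3 = 2.

2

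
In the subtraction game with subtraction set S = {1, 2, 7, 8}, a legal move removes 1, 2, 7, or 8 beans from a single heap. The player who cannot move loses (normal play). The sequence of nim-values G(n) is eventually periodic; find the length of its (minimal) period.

3

G(0) = 0
G(1) = mex{0} = 1
G(2) = mex{1,0} = 2
G(3) = mex{2,1} = 0
G(4) = mex{0,2} = 1
G(5) = mex{1,0} = 2
G(6) = mex{2,1} = 0
G(7) = mex{0,2,0} = 1
G(8) = mex{1,0,1,0} = 2
G(9) = mex{2,1,2,1} = 0
G(10) = mex{0,2,0,2} = 1
G(11) = mex{1,0,1,0} = 2
G(12) = mex{2,1,2,1} = 0
G(13) = mex{0,2,0,2} = 1
G(14) = mex{1,0,1,0} = 2
G(n+3) = G(n) holds for n = 0,…,7 (a full window of length max(S) = 8), so the sequence is purely periodic with period 3.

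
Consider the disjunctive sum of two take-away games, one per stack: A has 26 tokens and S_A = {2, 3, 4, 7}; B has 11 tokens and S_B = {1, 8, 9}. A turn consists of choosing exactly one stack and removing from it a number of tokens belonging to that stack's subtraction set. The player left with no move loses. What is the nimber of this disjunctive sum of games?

Stack A, S = {2, 3, 4, 7}:
G(0) = 0
G(1) = mex{} = 0
G(2) = mex{0} = 1
G(3) = mex{0,0} = 1
G(4) = mex{1,0,0} = 2
G(5) = mex{1,1,0} = 2
G(6) = mex{2,1,1} = 0
G(7) = mex{2,2,1,0} = 3
G(8) = mex{0,2,2,0} = 1
G(9) = mex{3,0,2,1} = 4
G(10) = mex{1,3,0,1} = 2
G(11) = mex{4,1,3,2} = 0
G(12) = mex{2,4,1,2} = 0
G(13) = mex{0,2,4,0} = 1
G(14) = mex{0,0,2,3} = 1
G(15) = mex{1,0,0,1} = 2
G(16) = mex{1,1,0,4} = 2
G(17) = mex{2,1,1,2} = 0
G(18) = mex{2,2,1,0} = 3
G(19) = mex{0,2,2,0} = 1
G(20) = mex{3,0,2,1} = 4
G(21) = mex{1,3,0,1} = 2
G(22) = mex{4,1,3,2} = 0
G(23) = mex{2,4,1,2} = 0
G(24) = mex{0,2,4,0} = 1
G(25) = mex{0,0,2,3} = 1
G(26) = mex{1,0,0,1} = 2
G_A(26) = 2.
Stack B, S = {1, 8, 9}:
G(0) = 0
G(1) = mex{0} = 1
G(2) = mex{1} = 0
G(3) = mex{0} = 1
G(4) = mex{1} = 0
G(5) = mex{0} = 1
G(6) = mex{1} = 0
G(7) = mex{0} = 1
G(8) = mex{1,0} = 2
G(9) = mex{2,1,0} = 3
G(10) = mex{3,0,1} = 2
G(11) = mex{2,1,0} = 3
G_B(11) = 3.
Combined Grundy value = 2 ⊕ 3 = 1.

1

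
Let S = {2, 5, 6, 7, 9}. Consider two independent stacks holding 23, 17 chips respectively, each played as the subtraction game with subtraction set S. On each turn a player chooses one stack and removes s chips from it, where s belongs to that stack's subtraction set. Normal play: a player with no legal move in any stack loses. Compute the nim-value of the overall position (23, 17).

All stacks use S = {2, 5, 6, 7, 9}:
G(0) = 0
G(1) = mex{} = 0
G(2) = mex{0} = 1
G(3) = mex{0} = 1
G(4) = mex{1} = 0
G(5) = mex{1,0} = 2
G(6) = mex{0,0,0} = 1
G(7) = mex{2,1,0,0} = 3
G(8) = mex{1,1,1,0} = 2
G(9) = mex{3,0,1,1,0} = 2
G(10) = mex{2,2,0,1,0} = 3
G(11) = mex{2,1,2,0,1} = 3
G(12) = mex{3,3,1,2,1} = 0
G(13) = mex{3,2,3,1,0} = 4
G(14) = mex{0,2,2,3,2} = 1
G(15) = mex{4,3,2,2,1} = 0
G(16) = mex{1,3,3,2,3} = 0
G(17) = mex{0,0,3,3,2} = 1
G(18) = mex{0,4,0,3,2} = 1
G(19) = mex{1,1,4,0,3} = 2
G(20) = mex{1,0,1,4,3} = 2
G(21) = mex{2,0,0,1,0} = 3
G(22) = mex{2,1,0,0,4} = 3
G(23) = mex{3,1,1,0,1} = 2
Stack A: G(23) = 2.
Stack B: G(17) = 1.
Combined Grundy value = 2 ⊕ 1 = 3.

3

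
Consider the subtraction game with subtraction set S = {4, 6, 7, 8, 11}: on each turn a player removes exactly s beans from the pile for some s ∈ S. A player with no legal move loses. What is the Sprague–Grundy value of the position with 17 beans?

0

n :  0  1  2  3  4  5  6  7  8  9 10 11 12 13 14 15 16 17
G :  0  0  0  0  1  1  1  1  2  2  2  2  3  3  3  0  0  0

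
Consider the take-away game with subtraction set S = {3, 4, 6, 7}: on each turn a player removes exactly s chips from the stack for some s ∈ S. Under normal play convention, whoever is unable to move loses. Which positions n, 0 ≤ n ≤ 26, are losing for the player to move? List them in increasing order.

0, 1, 2, 10, 11, 12, 20, 21, 22

G(0) = 0
G(1) = mex{} = 0
G(2) = mex{} = 0
G(3) = mex{0} = 1
G(4) = mex{0,0} = 1
G(5) = mex{0,0} = 1
G(6) = mex{1,0,0} = 2
G(7) = mex{1,1,0,0} = 2
G(8) = mex{1,1,0,0} = 2
G(9) = mex{2,1,1,0} = 3
G(10) = mex{2,2,1,1} = 0
G(11) = mex{2,2,1,1} = 0
G(12) = mex{3,2,2,1} = 0
G(13) = mex{0,3,2,2} = 1
G(14) = mex{0,0,2,2} = 1
G(15) = mex{0,0,3,2} = 1
G(16) = mex{1,0,0,3} = 2
G(17) = mex{1,1,0,0} = 2
G(18) = mex{1,1,0,0} = 2
G(19) = mex{2,1,1,0} = 3
G(20) = mex{2,2,1,1} = 0
G(21) = mex{2,2,1,1} = 0
G(22) = mex{3,2,2,1} = 0
G(23) = mex{0,3,2,2} = 1
G(24) = mex{0,0,2,2} = 1
G(25) = mex{0,0,3,2} = 1
G(26) = mex{1,0,0,3} = 2
P-positions are exactly the n with G(n) = 0.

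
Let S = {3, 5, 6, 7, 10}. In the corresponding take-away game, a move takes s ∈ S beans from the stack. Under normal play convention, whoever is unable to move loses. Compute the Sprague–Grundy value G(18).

1

n :  0  1  2  3  4  5  6  7  8  9 10 11 12 13 14 15 16 17 18
G :  0  0  0  1  1  1  2  2  2  3  3  3  4  0  0  0  1  1  1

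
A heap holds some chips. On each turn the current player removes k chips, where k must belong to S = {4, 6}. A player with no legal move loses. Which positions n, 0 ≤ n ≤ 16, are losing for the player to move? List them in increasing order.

n :  0  1  2  3  4  5  6  7  8  9 10 11 12 13 14 15 16
G :  0  0  0  0  1  1  1  1  2  2  0  0  0  0  1  1  1
P-positions are exactly the n with G(n) = 0.

0, 1, 2, 3, 10, 11, 12, 13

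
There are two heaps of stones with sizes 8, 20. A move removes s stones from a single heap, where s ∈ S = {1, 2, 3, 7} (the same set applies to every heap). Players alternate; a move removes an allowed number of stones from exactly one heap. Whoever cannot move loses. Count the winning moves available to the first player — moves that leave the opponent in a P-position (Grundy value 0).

All heaps use S = {1, 2, 3, 7}:
n :  0  1  2  3  4  5  6  7  8  9 10 11 12 13 14 15 16 17 18 19 20
G :  0  1  2  3  0  1  2  3  0  1  2  3  0  1  2  3  0  1  2  3  0
Heap A: G(8) = 0.
Heap B: G(20) = 0.
Combined Grundy value = 0 ⊕ 0 = 0.
A winning move leaves total XOR = 0, i.e. changes one component's Grundy value g to g ⊕ X where X is the current total.
Heap A: target g' = 0⊕0 = 0, but every legal move changes the Grundy value (mex property), so 0 moves.
Heap B: target g' = 0⊕0 = 0, but every legal move changes the Grundy value (mex property), so 0 moves.

0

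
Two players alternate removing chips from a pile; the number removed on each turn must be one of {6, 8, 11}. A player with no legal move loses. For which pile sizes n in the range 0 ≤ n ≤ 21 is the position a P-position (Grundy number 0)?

0, 1, 2, 3, 4, 5, 17, 18, 19, 20, 21

G(0) = 0
G(1) = mex{} = 0
G(2) = mex{} = 0
G(3) = mex{} = 0
G(4) = mex{} = 0
G(5) = mex{} = 0
G(6) = mex{0} = 1
G(7) = mex{0} = 1
G(8) = mex{0,0} = 1
G(9) = mex{0,0} = 1
G(10) = mex{0,0} = 1
G(11) = mex{0,0,0} = 1
G(12) = mex{1,0,0} = 2
G(13) = mex{1,0,0} = 2
G(14) = mex{1,1,0} = 2
G(15) = mex{1,1,0} = 2
G(16) = mex{1,1,0} = 2
G(17) = mex{1,1,1} = 0
G(18) = mex{2,1,1} = 0
G(19) = mex{2,1,1} = 0
G(20) = mex{2,2,1} = 0
G(21) = mex{2,2,1} = 0
P-positions are exactly the n with G(n) = 0.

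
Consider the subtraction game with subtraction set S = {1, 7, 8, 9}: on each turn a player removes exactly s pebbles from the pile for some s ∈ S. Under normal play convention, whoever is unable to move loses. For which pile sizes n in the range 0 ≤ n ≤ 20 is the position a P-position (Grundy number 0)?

G(0) = 0
G(1) = mex{0} = 1
G(2) = mex{1} = 0
G(3) = mex{0} = 1
G(4) = mex{1} = 0
G(5) = mex{0} = 1
G(6) = mex{1} = 0
G(7) = mex{0,0} = 1
G(8) = mex{1,1,0} = 2
G(9) = mex{2,0,1,0} = 3
G(10) = mex{3,1,0,1} = 2
G(11) = mex{2,0,1,0} = 3
G(12) = mex{3,1,0,1} = 2
G(13) = mex{2,0,1,0} = 3
G(14) = mex{3,1,0,1} = 2
G(15) = mex{2,2,1,0} = 3
G(16) = mex{3,3,2,1} = 0
G(17) = mex{0,2,3,2} = 1
G(18) = mex{1,3,2,3} = 0
G(19) = mex{0,2,3,2} = 1
G(20) = mex{1,3,2,3} = 0
P-positions are exactly the n with G(n) = 0.

0, 2, 4, 6, 16, 18, 20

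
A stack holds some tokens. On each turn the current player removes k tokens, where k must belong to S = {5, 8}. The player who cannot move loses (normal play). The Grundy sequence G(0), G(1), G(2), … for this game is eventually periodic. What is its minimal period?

13

n :  0  1  2  3  4  5  6  7  8  9 10 11 12 13 14 15 16 17 18 19 20 21 22 23 24 25 26 27
G :  0  0  0  0  0  1  1  1  1  1  2  2  2  0  0  0  0  0  1  1  1  1  1  2  2  2  0  0
G(n+13) = G(n) holds for n = 0,…,7 (a full window of length max(S) = 8), so the sequence is purely periodic with period 13.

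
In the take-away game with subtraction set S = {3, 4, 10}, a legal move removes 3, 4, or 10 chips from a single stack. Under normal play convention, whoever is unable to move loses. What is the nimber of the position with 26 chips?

1

G(0) = 0
G(1) = mex{} = 0
G(2) = mex{} = 0
G(3) = mex{0} = 1
G(4) = mex{0,0} = 1
G(5) = mex{0,0} = 1
G(6) = mex{1,0} = 2
G(7) = mex{1,1} = 0
G(8) = mex{1,1} = 0
G(9) = mex{2,1} = 0
G(10) = mex{0,2,0} = 1
G(11) = mex{0,0,0} = 1
G(12) = mex{0,0,0} = 1
G(13) = mex{1,0,1} = 2
G(14) = mex{1,1,1} = 0
G(15) = mex{1,1,1} = 0
G(16) = mex{2,1,2} = 0
G(17) = mex{0,2,0} = 1
G(18) = mex{0,0,0} = 1
G(19) = mex{0,0,0} = 1
G(20) = mex{1,0,1} = 2
G(21) = mex{1,1,1} = 0
G(22) = mex{1,1,1} = 0
G(23) = mex{2,1,2} = 0
G(24) = mex{0,2,0} = 1
G(25) = mex{0,0,0} = 1
G(26) = mex{0,0,0} = 1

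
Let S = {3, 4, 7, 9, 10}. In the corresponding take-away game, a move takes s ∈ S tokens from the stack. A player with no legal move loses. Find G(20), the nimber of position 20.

n :  0  1  2  3  4  5  6  7  8  9 10 11 12 13 14 15 16 17 18 19 20
G :  0  0  0  1  1  1  2  2  2  3  3  3  4  0  0  0  1  1  1  2  2

2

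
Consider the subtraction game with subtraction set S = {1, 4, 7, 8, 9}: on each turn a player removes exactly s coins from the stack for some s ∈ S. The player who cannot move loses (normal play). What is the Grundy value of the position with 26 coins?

G(0) = 0
G(1) = mex{0} = 1
G(2) = mex{1} = 0
G(3) = mex{0} = 1
G(4) = mex{1,0} = 2
G(5) = mex{2,1} = 0
G(6) = mex{0,0} = 1
G(7) = mex{1,1,0} = 2
G(8) = mex{2,2,1,0} = 3
G(9) = mex{3,0,0,1,0} = 2
G(10) = mex{2,1,1,0,1} = 3
G(11) = mex{3,2,2,1,0} = 4
G(12) = mex{4,3,0,2,1} = 5
G(13) = mex{5,2,1,0,2} = 3
G(14) = mex{3,3,2,1,0} = 4
G(15) = mex{4,4,3,2,1} = 0
G(16) = mex{0,5,2,3,2} = 1
G(17) = mex{1,3,3,2,3} = 0
G(18) = mex{0,4,4,3,2} = 1
G(19) = mex{1,0,5,4,3} = 2
G(20) = mex{2,1,3,5,4} = 0
G(21) = mex{0,0,4,3,5} = 1
G(22) = mex{1,1,0,4,3} = 2
G(23) = mex{2,2,1,0,4} = 3
G(24) = mex{3,0,0,1,0} = 2
G(25) = mex{2,1,1,0,1} = 3
G(26) = mex{3,2,2,1,0} = 4

4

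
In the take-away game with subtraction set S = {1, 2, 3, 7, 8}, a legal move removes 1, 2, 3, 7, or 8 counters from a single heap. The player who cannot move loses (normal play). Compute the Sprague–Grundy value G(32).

1

n :  0  1  2  3  4  5  6  7  8  9 10 11 12 13 14 15 16 17 18 19 20 21 22 23 24 25 26 27 28 29 30 31 32
G :  0  1  2  3  0  1  2  3  4  0  1  2  3  0  1  2  3  4  0  1  2  3  0  1  2  3  4  0  1  2  3  0  1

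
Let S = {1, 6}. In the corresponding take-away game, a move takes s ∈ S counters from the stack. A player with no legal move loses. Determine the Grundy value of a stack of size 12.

1

n :  0  1  2  3  4  5  6  7  8  9 10 11 12
G :  0  1  0  1  0  1  2  0  1  0  1  0  1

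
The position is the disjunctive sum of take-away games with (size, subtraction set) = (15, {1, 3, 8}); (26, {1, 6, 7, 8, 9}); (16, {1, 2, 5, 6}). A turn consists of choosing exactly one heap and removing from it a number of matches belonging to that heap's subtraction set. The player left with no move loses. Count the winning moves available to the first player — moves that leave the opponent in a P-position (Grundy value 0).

1

Heap A, S = {1, 3, 8}:
n :  0  1  2  3  4  5  6  7  8  9 10 11 12 13 14 15
G :  0  1  0  1  0  1  0  1  2  3  2  0  1  0  1  0
G_A(15) = 0.
Heap B, S = {1, 6, 7, 8, 9}:
n :  0  1  2  3  4  5  6  7  8  9 10 11 12 13 14 15 16 17 18 19 20 21 22 23 24 25 26
G :  0  1  0  1  0  1  2  3  2  3  2  3  4  5  0  1  0  1  0  1  2  3  2  3  2  3  4
G_B(26) = 4.
Heap C, S = {1, 2, 5, 6}:
n :  0  1  2  3  4  5  6  7  8  9 10 11 12 13 14 15 16
G :  0  1  2  0  1  2  3  0  1  2  0  1  2  3  0  1  2
G_C(16) = 2.
Combined Grundy value = 0 ⊕ 4 ⊕ 2 = 6.
A winning move leaves total XOR = 0, i.e. changes one component's Grundy value g to g ⊕ X where X is the current total.
Heap A: need g' = 0⊕6 = 6. Options: 15−1→G=1, 15−3→G=1, 15−8→G=1. Hits: 0.
Heap B: need g' = 4⊕6 = 2. Options: 26−1→G=3, 26−6→G=2, 26−7→G=1, 26−8→G=0, 26−9→G=1. Hits: 1.
Heap C: need g' = 2⊕6 = 4. Options: 16−1→G=1, 16−2→G=0, 16−5→G=1, 16−6→G=0. Hits: 0.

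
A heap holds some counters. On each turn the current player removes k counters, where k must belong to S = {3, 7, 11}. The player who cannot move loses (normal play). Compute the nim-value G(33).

1

n :  0  1  2  3  4  5  6  7  8  9 10 11 12 13 14 15 16 17 18 19 20 21 22 23 24 25 26 27 28 29 30 31 32 33
G :  0  0  0  1  1  1  0  2  2  1  0  3  2  1  0  0  0  1  1  1  0  2  2  1  0  3  2  1  0  0  0  1  1  1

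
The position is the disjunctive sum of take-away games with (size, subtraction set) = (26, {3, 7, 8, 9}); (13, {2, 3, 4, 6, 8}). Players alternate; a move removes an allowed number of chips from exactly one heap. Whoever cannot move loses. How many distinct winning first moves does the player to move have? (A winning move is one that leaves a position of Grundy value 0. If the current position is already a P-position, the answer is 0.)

Heap A, S = {3, 7, 8, 9}:
G(0) = 0
G(1) = mex{} = 0
G(2) = mex{} = 0
G(3) = mex{0} = 1
G(4) = mex{0} = 1
G(5) = mex{0} = 1
G(6) = mex{1} = 0
G(7) = mex{1,0} = 2
G(8) = mex{1,0,0} = 2
G(9) = mex{0,0,0,0} = 1
G(10) = mex{2,1,0,0} = 3
G(11) = mex{2,1,1,0} = 3
G(12) = mex{1,1,1,1} = 0
G(13) = mex{3,0,1,1} = 2
G(14) = mex{3,2,0,1} = 4
G(15) = mex{0,2,2,0} = 1
G(16) = mex{2,1,2,2} = 0
G(17) = mex{4,3,1,2} = 0
G(18) = mex{1,3,3,1} = 0
G(19) = mex{0,0,3,3} = 1
G(20) = mex{0,2,0,3} = 1
G(21) = mex{0,4,2,0} = 1
G(22) = mex{1,1,4,2} = 0
G(23) = mex{1,0,1,4} = 2
G(24) = mex{1,0,0,1} = 2
G(25) = mex{0,0,0,0} = 1
G(26) = mex{2,1,0,0} = 3
G_A(26) = 3.
Heap B, S = {2, 3, 4, 6, 8}:
G(0) = 0
G(1) = mex{} = 0
G(2) = mex{0} = 1
G(3) = mex{0,0} = 1
G(4) = mex{1,0,0} = 2
G(5) = mex{1,1,0} = 2
G(6) = mex{2,1,1,0} = 3
G(7) = mex{2,2,1,0} = 3
G(8) = mex{3,2,2,1,0} = 4
G(9) = mex{3,3,2,1,0} = 4
G(10) = mex{4,3,3,2,1} = 0
G(11) = mex{4,4,3,2,1} = 0
G(12) = mex{0,4,4,3,2} = 1
G(13) = mex{0,0,4,3,2} = 1
G_B(13) = 1.
Combined Grundy value = 3 ⊕ 1 = 2.
A winning move leaves total XOR = 0, i.e. changes one component's Grundy value g to g ⊕ X where X is the current total.
Heap A: need g' = 3⊕2 = 1. Options: 26−3→G=2, 26−7→G=1, 26−8→G=0, 26−9→G=0. Hits: 1.
Heap B: need g' = 1⊕2 = 3. Options: 13−2→G=0, 13−3→G=0, 13−4→G=4, 13−6→G=3, 13−8→G=2. Hits: 1.

2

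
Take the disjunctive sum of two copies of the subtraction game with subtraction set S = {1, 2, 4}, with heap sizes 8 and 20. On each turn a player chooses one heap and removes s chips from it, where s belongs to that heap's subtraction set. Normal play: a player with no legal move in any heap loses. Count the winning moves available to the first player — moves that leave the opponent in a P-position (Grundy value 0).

All heaps use S = {1, 2, 4}:
n :  0  1  2  3  4  5  6  7  8  9 10 11 12 13 14 15 16 17 18 19 20
G :  0  1  2  0  1  2  0  1  2  0  1  2  0  1  2  0  1  2  0  1  2
Heap A: G(8) = 2.
Heap B: G(20) = 2.
Combined Grundy value = 2 ⊕ 2 = 0.
A winning move leaves total XOR = 0, i.e. changes one component's Grundy value g to g ⊕ X where X is the current total.
Heap A: target g' = 2⊕0 = 2, but every legal move changes the Grundy value (mex property), so 0 moves.
Heap B: target g' = 2⊕0 = 2, but every legal move changes the Grundy value (mex property), so 0 moves.

0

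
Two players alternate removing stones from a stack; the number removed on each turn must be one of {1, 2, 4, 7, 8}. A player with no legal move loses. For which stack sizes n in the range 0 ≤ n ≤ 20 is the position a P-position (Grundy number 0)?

G(0) = 0
G(1) = mex{0} = 1
G(2) = mex{1,0} = 2
G(3) = mex{2,1} = 0
G(4) = mex{0,2,0} = 1
G(5) = mex{1,0,1} = 2
G(6) = mex{2,1,2} = 0
G(7) = mex{0,2,0,0} = 1
G(8) = mex{1,0,1,1,0} = 2
G(9) = mex{2,1,2,2,1} = 0
G(10) = mex{0,2,0,0,2} = 1
G(11) = mex{1,0,1,1,0} = 2
G(12) = mex{2,1,2,2,1} = 0
G(13) = mex{0,2,0,0,2} = 1
G(14) = mex{1,0,1,1,0} = 2
G(15) = mex{2,1,2,2,1} = 0
G(16) = mex{0,2,0,0,2} = 1
G(17) = mex{1,0,1,1,0} = 2
G(18) = mex{2,1,2,2,1} = 0
G(19) = mex{0,2,0,0,2} = 1
G(20) = mex{1,0,1,1,0} = 2
P-positions are exactly the n with G(n) = 0.

0, 3, 6, 9, 12, 15, 18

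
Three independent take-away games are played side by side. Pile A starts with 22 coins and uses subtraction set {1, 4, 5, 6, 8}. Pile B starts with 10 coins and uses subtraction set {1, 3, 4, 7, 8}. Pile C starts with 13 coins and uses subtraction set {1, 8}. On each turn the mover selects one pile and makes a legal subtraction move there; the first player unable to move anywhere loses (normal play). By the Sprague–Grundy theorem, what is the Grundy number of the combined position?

Pile A, S = {1, 4, 5, 6, 8}:
G(0) = 0
G(1) = mex{0} = 1
G(2) = mex{1} = 0
G(3) = mex{0} = 1
G(4) = mex{1,0} = 2
G(5) = mex{2,1,0} = 3
G(6) = mex{3,0,1,0} = 2
G(7) = mex{2,1,0,1} = 3
G(8) = mex{3,2,1,0,0} = 4
G(9) = mex{4,3,2,1,1} = 0
G(10) = mex{0,2,3,2,0} = 1
G(11) = mex{1,3,2,3,1} = 0
G(12) = mex{0,4,3,2,2} = 1
G(13) = mex{1,0,4,3,3} = 2
G(14) = mex{2,1,0,4,2} = 3
G(15) = mex{3,0,1,0,3} = 2
G(16) = mex{2,1,0,1,4} = 3
G(17) = mex{3,2,1,0,0} = 4
G(18) = mex{4,3,2,1,1} = 0
G(19) = mex{0,2,3,2,0} = 1
G(20) = mex{1,3,2,3,1} = 0
G(21) = mex{0,4,3,2,2} = 1
G(22) = mex{1,0,4,3,3} = 2
G_A(22) = 2.
Pile B, S = {1, 3, 4, 7, 8}:
n :  0  1  2  3  4  5  6  7  8  9 10
G :  0  1  0  1  2  3  2  3  4  5  4
G_B(10) = 4.
Pile C, S = {1, 8}:
G(0) = 0
G(1) = mex{0} = 1
G(2) = mex{1} = 0
G(3) = mex{0} = 1
G(4) = mex{1} = 0
G(5) = mex{0} = 1
G(6) = mex{1} = 0
G(7) = mex{0} = 1
G(8) = mex{1,0} = 2
G(9) = mex{2,1} = 0
G(10) = mex{0,0} = 1
G(11) = mex{1,1} = 0
G(12) = mex{0,0} = 1
G(13) = mex{1,1} = 0
G_C(13) = 0.
Combined Grundy value = 2 ⊕ 4 ⊕ 0 = 6.

6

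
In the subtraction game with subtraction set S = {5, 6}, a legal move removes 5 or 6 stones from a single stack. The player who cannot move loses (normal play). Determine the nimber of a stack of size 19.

n :  0  1  2  3  4  5  6  7  8  9 10 11 12 13 14 15 16 17 18 19
G :  0  0  0  0  0  1  1  1  1  1  2  0  0  0  0  0  1  1  1  1

1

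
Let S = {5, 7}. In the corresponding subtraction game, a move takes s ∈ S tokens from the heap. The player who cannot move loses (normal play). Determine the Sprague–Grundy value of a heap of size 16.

0

G(0) = 0
G(1) = mex{} = 0
G(2) = mex{} = 0
G(3) = mex{} = 0
G(4) = mex{} = 0
G(5) = mex{0} = 1
G(6) = mex{0} = 1
G(7) = mex{0,0} = 1
G(8) = mex{0,0} = 1
G(9) = mex{0,0} = 1
G(10) = mex{1,0} = 2
G(11) = mex{1,0} = 2
G(12) = mex{1,1} = 0
G(13) = mex{1,1} = 0
G(14) = mex{1,1} = 0
G(15) = mex{2,1} = 0
G(16) = mex{2,1} = 0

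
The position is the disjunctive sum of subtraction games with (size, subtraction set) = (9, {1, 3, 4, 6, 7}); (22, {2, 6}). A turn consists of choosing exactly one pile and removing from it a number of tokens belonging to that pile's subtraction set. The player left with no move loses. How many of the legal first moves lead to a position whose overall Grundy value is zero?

1

Pile A, S = {1, 3, 4, 6, 7}:
n : 0 1 2 3 4 5 6 7 8 9
G : 0 1 0 1 2 3 2 3 4 5
G_A(9) = 5.
Pile B, S = {2, 6}:
G(0) = 0
G(1) = mex{} = 0
G(2) = mex{0} = 1
G(3) = mex{0} = 1
G(4) = mex{1} = 0
G(5) = mex{1} = 0
G(6) = mex{0,0} = 1
G(7) = mex{0,0} = 1
G(8) = mex{1,1} = 0
G(9) = mex{1,1} = 0
G(10) = mex{0,0} = 1
G(11) = mex{0,0} = 1
G(12) = mex{1,1} = 0
G(13) = mex{1,1} = 0
G(14) = mex{0,0} = 1
G(15) = mex{0,0} = 1
G(16) = mex{1,1} = 0
G(17) = mex{1,1} = 0
G(18) = mex{0,0} = 1
G(19) = mex{0,0} = 1
G(20) = mex{1,1} = 0
G(21) = mex{1,1} = 0
G(22) = mex{0,0} = 1
G_B(22) = 1.
Combined Grundy value = 5 ⊕ 1 = 4.
A winning move leaves total XOR = 0, i.e. changes one component's Grundy value g to g ⊕ X where X is the current total.
Pile A: need g' = 5⊕4 = 1. Options: 9−1→G=4, 9−3→G=2, 9−4→G=3, 9−6→G=1, 9−7→G=0. Hits: 1.
Pile B: need g' = 1⊕4 = 5. Options: 22−2→G=0, 22−6→G=0. Hits: 0.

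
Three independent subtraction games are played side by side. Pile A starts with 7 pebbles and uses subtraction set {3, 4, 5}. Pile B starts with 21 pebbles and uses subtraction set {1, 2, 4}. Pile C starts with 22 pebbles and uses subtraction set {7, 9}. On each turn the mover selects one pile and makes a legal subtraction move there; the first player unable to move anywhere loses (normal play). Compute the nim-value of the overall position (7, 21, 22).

2

Pile A, S = {3, 4, 5}:
n : 0 1 2 3 4 5 6 7
G : 0 0 0 1 1 1 2 2
G_A(7) = 2.
Pile B, S = {1, 2, 4}:
G(0) = 0
G(1) = mex{0} = 1
G(2) = mex{1,0} = 2
G(3) = mex{2,1} = 0
G(4) = mex{0,2,0} = 1
G(5) = mex{1,0,1} = 2
G(6) = mex{2,1,2} = 0
G(7) = mex{0,2,0} = 1
G(8) = mex{1,0,1} = 2
G(9) = mex{2,1,2} = 0
G(10) = mex{0,2,0} = 1
G(11) = mex{1,0,1} = 2
G(12) = mex{2,1,2} = 0
G(13) = mex{0,2,0} = 1
G(14) = mex{1,0,1} = 2
G(15) = mex{2,1,2} = 0
G(16) = mex{0,2,0} = 1
G(17) = mex{1,0,1} = 2
G(18) = mex{2,1,2} = 0
G(19) = mex{0,2,0} = 1
G(20) = mex{1,0,1} = 2
G(21) = mex{2,1,2} = 0
G_B(21) = 0.
Pile C, S = {7, 9}:
n :  0  1  2  3  4  5  6  7  8  9 10 11 12 13 14 15 16 17 18 19 20 21 22
G :  0  0  0  0  0  0  0  1  1  1  1  1  1  1  2  2  0  0  0  0  0  0  0
G_C(22) = 0.
Combined Grundy value = 2 ⊕ 0 ⊕ 0 = 2.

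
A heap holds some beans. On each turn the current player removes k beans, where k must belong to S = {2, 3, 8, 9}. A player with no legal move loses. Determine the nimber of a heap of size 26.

2

G(0) = 0
G(1) = mex{} = 0
G(2) = mex{0} = 1
G(3) = mex{0,0} = 1
G(4) = mex{1,0} = 2
G(5) = mex{1,1} = 0
G(6) = mex{2,1} = 0
G(7) = mex{0,2} = 1
G(8) = mex{0,0,0} = 1
G(9) = mex{1,0,0,0} = 2
G(10) = mex{1,1,1,0} = 2
G(11) = mex{2,1,1,1} = 0
G(12) = mex{2,2,2,1} = 0
G(13) = mex{0,2,0,2} = 1
G(14) = mex{0,0,0,0} = 1
G(15) = mex{1,0,1,0} = 2
G(16) = mex{1,1,1,1} = 0
G(17) = mex{2,1,2,1} = 0
G(18) = mex{0,2,2,2} = 1
G(19) = mex{0,0,0,2} = 1
G(20) = mex{1,0,0,0} = 2
G(21) = mex{1,1,1,0} = 2
G(22) = mex{2,1,1,1} = 0
G(23) = mex{2,2,2,1} = 0
G(24) = mex{0,2,0,2} = 1
G(25) = mex{0,0,0,0} = 1
G(26) = mex{1,0,1,0} = 2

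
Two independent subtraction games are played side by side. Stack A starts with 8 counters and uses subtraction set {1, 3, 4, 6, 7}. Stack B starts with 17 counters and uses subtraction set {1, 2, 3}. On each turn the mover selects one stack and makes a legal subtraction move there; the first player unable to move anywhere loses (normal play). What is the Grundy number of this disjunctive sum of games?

Stack A, S = {1, 3, 4, 6, 7}:
G(0) = 0
G(1) = mex{0} = 1
G(2) = mex{1} = 0
G(3) = mex{0,0} = 1
G(4) = mex{1,1,0} = 2
G(5) = mex{2,0,1} = 3
G(6) = mex{3,1,0,0} = 2
G(7) = mex{2,2,1,1,0} = 3
G(8) = mex{3,3,2,0,1} = 4
G_A(8) = 4.
Stack B, S = {1, 2, 3}:
n :  0  1  2  3  4  5  6  7  8  9 10 11 12 13 14 15 16 17
G :  0  1  2  3  0  1  2  3  0  1  2  3  0  1  2  3  0  1
G_B(17) = 1.
Combined Grundy value = 4 ⊕ 1 = 5.

5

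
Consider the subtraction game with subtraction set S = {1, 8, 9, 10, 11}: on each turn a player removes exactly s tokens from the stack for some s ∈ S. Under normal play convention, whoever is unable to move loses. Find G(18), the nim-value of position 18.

G(0) = 0
G(1) = mex{0} = 1
G(2) = mex{1} = 0
G(3) = mex{0} = 1
G(4) = mex{1} = 0
G(5) = mex{0} = 1
G(6) = mex{1} = 0
G(7) = mex{0} = 1
G(8) = mex{1,0} = 2
G(9) = mex{2,1,0} = 3
G(10) = mex{3,0,1,0} = 2
G(11) = mex{2,1,0,1,0} = 3
G(12) = mex{3,0,1,0,1} = 2
G(13) = mex{2,1,0,1,0} = 3
G(14) = mex{3,0,1,0,1} = 2
G(15) = mex{2,1,0,1,0} = 3
G(16) = mex{3,2,1,0,1} = 4
G(17) = mex{4,3,2,1,0} = 5
G(18) = mex{5,2,3,2,1} = 0

0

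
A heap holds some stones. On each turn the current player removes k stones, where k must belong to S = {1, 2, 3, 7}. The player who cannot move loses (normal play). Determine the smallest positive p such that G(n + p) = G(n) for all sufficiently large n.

4

G(0) = 0
G(1) = mex{0} = 1
G(2) = mex{1,0} = 2
G(3) = mex{2,1,0} = 3
G(4) = mex{3,2,1} = 0
G(5) = mex{0,3,2} = 1
G(6) = mex{1,0,3} = 2
G(7) = mex{2,1,0,0} = 3
G(8) = mex{3,2,1,1} = 0
G(9) = mex{0,3,2,2} = 1
G(10) = mex{1,0,3,3} = 2
G(11) = mex{2,1,0,0} = 3
G(12) = mex{3,2,1,1} = 0
G(13) = mex{0,3,2,2} = 1
G(14) = mex{1,0,3,3} = 2
G(n+4) = G(n) holds for n = 0,…,6 (a full window of length max(S) = 7), so the sequence is purely periodic with period 4.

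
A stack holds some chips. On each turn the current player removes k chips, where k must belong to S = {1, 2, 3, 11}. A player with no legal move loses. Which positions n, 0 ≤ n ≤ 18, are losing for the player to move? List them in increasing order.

0, 4, 8, 12, 16

n :  0  1  2  3  4  5  6  7  8  9 10 11 12 13 14 15 16 17 18
G :  0  1  2  3  0  1  2  3  0  1  2  3  0  1  2  3  0  1  2
P-positions are exactly the n with G(n) = 0.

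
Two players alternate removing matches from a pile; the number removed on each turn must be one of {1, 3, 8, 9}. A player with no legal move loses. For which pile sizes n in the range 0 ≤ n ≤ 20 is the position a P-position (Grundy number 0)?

n :  0  1  2  3  4  5  6  7  8  9 10 11 12 13 14 15 16 17 18 19 20
G :  0  1  0  1  0  1  0  1  2  3  2  3  2  3  2  3  0  1  0  1  0
P-positions are exactly the n with G(n) = 0.

0, 2, 4, 6, 16, 18, 20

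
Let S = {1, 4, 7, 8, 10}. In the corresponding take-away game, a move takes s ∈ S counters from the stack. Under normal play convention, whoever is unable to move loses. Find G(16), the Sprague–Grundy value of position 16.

0

n :  0  1  2  3  4  5  6  7  8  9 10 11 12 13 14 15 16
G :  0  1  0  1  2  0  1  2  3  2  3  0  1  3  0  1  0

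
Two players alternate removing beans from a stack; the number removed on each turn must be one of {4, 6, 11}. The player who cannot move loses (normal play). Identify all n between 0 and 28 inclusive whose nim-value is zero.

G(0) = 0
G(1) = mex{} = 0
G(2) = mex{} = 0
G(3) = mex{} = 0
G(4) = mex{0} = 1
G(5) = mex{0} = 1
G(6) = mex{0,0} = 1
G(7) = mex{0,0} = 1
G(8) = mex{1,0} = 2
G(9) = mex{1,0} = 2
G(10) = mex{1,1} = 0
G(11) = mex{1,1,0} = 2
G(12) = mex{2,1,0} = 3
G(13) = mex{2,1,0} = 3
G(14) = mex{0,2,0} = 1
G(15) = mex{2,2,1} = 0
G(16) = mex{3,0,1} = 2
G(17) = mex{3,2,1} = 0
G(18) = mex{1,3,1} = 0
G(19) = mex{0,3,2} = 1
G(20) = mex{2,1,2} = 0
G(21) = mex{0,0,0} = 1
G(22) = mex{0,2,2} = 1
G(23) = mex{1,0,3} = 2
G(24) = mex{0,0,3} = 1
G(25) = mex{1,1,1} = 0
G(26) = mex{1,0,0} = 2
G(27) = mex{2,1,2} = 0
G(28) = mex{1,1,0} = 2
P-positions are exactly the n with G(n) = 0.

0, 1, 2, 3, 10, 15, 17, 18, 20, 25, 27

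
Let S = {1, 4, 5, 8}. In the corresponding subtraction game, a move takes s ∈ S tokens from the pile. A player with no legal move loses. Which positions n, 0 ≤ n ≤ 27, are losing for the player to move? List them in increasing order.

0, 2, 9, 11, 18, 20, 27

G(0) = 0
G(1) = mex{0} = 1
G(2) = mex{1} = 0
G(3) = mex{0} = 1
G(4) = mex{1,0} = 2
G(5) = mex{2,1,0} = 3
G(6) = mex{3,0,1} = 2
G(7) = mex{2,1,0} = 3
G(8) = mex{3,2,1,0} = 4
G(9) = mex{4,3,2,1} = 0
G(10) = mex{0,2,3,0} = 1
G(11) = mex{1,3,2,1} = 0
G(12) = mex{0,4,3,2} = 1
G(13) = mex{1,0,4,3} = 2
G(14) = mex{2,1,0,2} = 3
G(15) = mex{3,0,1,3} = 2
G(16) = mex{2,1,0,4} = 3
G(17) = mex{3,2,1,0} = 4
G(18) = mex{4,3,2,1} = 0
G(19) = mex{0,2,3,0} = 1
G(20) = mex{1,3,2,1} = 0
G(21) = mex{0,4,3,2} = 1
G(22) = mex{1,0,4,3} = 2
G(23) = mex{2,1,0,2} = 3
G(24) = mex{3,0,1,3} = 2
G(25) = mex{2,1,0,4} = 3
G(26) = mex{3,2,1,0} = 4
G(27) = mex{4,3,2,1} = 0
P-positions are exactly the n with G(n) = 0.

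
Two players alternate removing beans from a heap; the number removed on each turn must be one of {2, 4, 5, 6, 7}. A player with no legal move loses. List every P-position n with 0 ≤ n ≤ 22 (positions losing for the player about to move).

0, 1, 9, 10, 18, 19

G(0) = 0
G(1) = mex{} = 0
G(2) = mex{0} = 1
G(3) = mex{0} = 1
G(4) = mex{1,0} = 2
G(5) = mex{1,0,0} = 2
G(6) = mex{2,1,0,0} = 3
G(7) = mex{2,1,1,0,0} = 3
G(8) = mex{3,2,1,1,0} = 4
G(9) = mex{3,2,2,1,1} = 0
G(10) = mex{4,3,2,2,1} = 0
G(11) = mex{0,3,3,2,2} = 1
G(12) = mex{0,4,3,3,2} = 1
G(13) = mex{1,0,4,3,3} = 2
G(14) = mex{1,0,0,4,3} = 2
G(15) = mex{2,1,0,0,4} = 3
G(16) = mex{2,1,1,0,0} = 3
G(17) = mex{3,2,1,1,0} = 4
G(18) = mex{3,2,2,1,1} = 0
G(19) = mex{4,3,2,2,1} = 0
G(20) = mex{0,3,3,2,2} = 1
G(21) = mex{0,4,3,3,2} = 1
G(22) = mex{1,0,4,3,3} = 2
P-positions are exactly the n with G(n) = 0.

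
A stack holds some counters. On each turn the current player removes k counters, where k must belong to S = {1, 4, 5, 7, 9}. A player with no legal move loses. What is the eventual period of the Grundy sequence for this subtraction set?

n :  0  1  2  3  4  5  6  7  8  9 10 11 12 13 14 15 16 17 18
G :  0  1  0  1  2  3  2  3  0  1  0  1  2  3  2  3  0  1  0
G(n+8) = G(n) holds for n = 0,…,8 (a full window of length max(S) = 9), so the sequence is purely periodic with period 8.

8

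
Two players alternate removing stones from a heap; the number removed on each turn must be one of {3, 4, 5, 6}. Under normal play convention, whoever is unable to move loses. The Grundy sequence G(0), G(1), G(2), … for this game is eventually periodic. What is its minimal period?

9

G(0) = 0
G(1) = mex{} = 0
G(2) = mex{} = 0
G(3) = mex{0} = 1
G(4) = mex{0,0} = 1
G(5) = mex{0,0,0} = 1
G(6) = mex{1,0,0,0} = 2
G(7) = mex{1,1,0,0} = 2
G(8) = mex{1,1,1,0} = 2
G(9) = mex{2,1,1,1} = 0
G(10) = mex{2,2,1,1} = 0
G(11) = mex{2,2,2,1} = 0
G(12) = mex{0,2,2,2} = 1
G(13) = mex{0,0,2,2} = 1
G(14) = mex{0,0,0,2} = 1
G(15) = mex{1,0,0,0} = 2
G(16) = mex{1,1,0,0} = 2
G(17) = mex{1,1,1,0} = 2
G(18) = mex{2,1,1,1} = 0
G(19) = mex{2,2,1,1} = 0
G(n+9) = G(n) holds for n = 0,…,5 (a full window of length max(S) = 6), so the sequence is purely periodic with period 9.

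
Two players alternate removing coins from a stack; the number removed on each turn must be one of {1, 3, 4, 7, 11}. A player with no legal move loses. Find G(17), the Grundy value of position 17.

n :  0  1  2  3  4  5  6  7  8  9 10 11 12 13 14 15 16 17
G :  0  1  0  1  2  3  2  3  0  1  0  1  2  3  2  3  0  1

1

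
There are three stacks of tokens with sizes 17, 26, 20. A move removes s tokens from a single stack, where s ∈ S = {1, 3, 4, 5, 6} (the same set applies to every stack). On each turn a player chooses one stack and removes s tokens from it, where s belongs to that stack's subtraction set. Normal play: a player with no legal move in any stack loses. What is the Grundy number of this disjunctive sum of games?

All stacks use S = {1, 3, 4, 5, 6}:
n :  0  1  2  3  4  5  6  7  8  9 10 11 12 13 14 15 16 17 18 19 20 21 22 23 24 25 26
G :  0  1  0  1  2  3  2  3  4  0  1  0  1  2  3  2  3  4  0  1  0  1  2  3  2  3  4
Stack A: G(17) = 4.
Stack B: G(26) = 4.
Stack C: G(20) = 0.
Combined Grundy value = 4 ⊕ 4 ⊕ 0 = 0.

0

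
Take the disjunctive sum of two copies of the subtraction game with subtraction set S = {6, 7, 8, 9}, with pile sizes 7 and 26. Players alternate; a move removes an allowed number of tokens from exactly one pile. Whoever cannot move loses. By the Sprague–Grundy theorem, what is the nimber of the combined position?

0

All piles use S = {6, 7, 8, 9}:
G(0) = 0
G(1) = mex{} = 0
G(2) = mex{} = 0
G(3) = mex{} = 0
G(4) = mex{} = 0
G(5) = mex{} = 0
G(6) = mex{0} = 1
G(7) = mex{0,0} = 1
G(8) = mex{0,0,0} = 1
G(9) = mex{0,0,0,0} = 1
G(10) = mex{0,0,0,0} = 1
G(11) = mex{0,0,0,0} = 1
G(12) = mex{1,0,0,0} = 2
G(13) = mex{1,1,0,0} = 2
G(14) = mex{1,1,1,0} = 2
G(15) = mex{1,1,1,1} = 0
G(16) = mex{1,1,1,1} = 0
G(17) = mex{1,1,1,1} = 0
G(18) = mex{2,1,1,1} = 0
G(19) = mex{2,2,1,1} = 0
G(20) = mex{2,2,2,1} = 0
G(21) = mex{0,2,2,2} = 1
G(22) = mex{0,0,2,2} = 1
G(23) = mex{0,0,0,2} = 1
G(24) = mex{0,0,0,0} = 1
G(25) = mex{0,0,0,0} = 1
G(26) = mex{0,0,0,0} = 1
Pile A: G(7) = 1.
Pile B: G(26) = 1.
Combined Grundy value = 1 ⊕ 1 = 0.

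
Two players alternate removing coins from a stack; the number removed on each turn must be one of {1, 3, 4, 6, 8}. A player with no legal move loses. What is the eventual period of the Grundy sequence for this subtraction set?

G(0) = 0
G(1) = mex{0} = 1
G(2) = mex{1} = 0
G(3) = mex{0,0} = 1
G(4) = mex{1,1,0} = 2
G(5) = mex{2,0,1} = 3
G(6) = mex{3,1,0,0} = 2
G(7) = mex{2,2,1,1} = 0
G(8) = mex{0,3,2,0,0} = 1
G(9) = mex{1,2,3,1,1} = 0
G(10) = mex{0,0,2,2,0} = 1
G(11) = mex{1,1,0,3,1} = 2
G(12) = mex{2,0,1,2,2} = 3
G(13) = mex{3,1,0,0,3} = 2
G(14) = mex{2,2,1,1,2} = 0
G(15) = mex{0,3,2,0,0} = 1
G(16) = mex{1,2,3,1,1} = 0
G(n+7) = G(n) holds for n = 0,…,7 (a full window of length max(S) = 8), so the sequence is purely periodic with period 7.

7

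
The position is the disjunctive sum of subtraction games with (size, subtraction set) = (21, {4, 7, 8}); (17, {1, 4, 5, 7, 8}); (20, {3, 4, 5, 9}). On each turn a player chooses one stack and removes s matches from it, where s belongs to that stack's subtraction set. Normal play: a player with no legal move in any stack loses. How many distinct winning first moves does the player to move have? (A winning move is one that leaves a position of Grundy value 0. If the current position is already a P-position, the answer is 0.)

5

Stack A, S = {4, 7, 8}:
n :  0  1  2  3  4  5  6  7  8  9 10 11 12 13 14 15 16 17 18 19 20 21
G :  0  0  0  0  1  1  1  1  2  2  2  2  0  0  0  0  1  1  1  1  2  2
G_A(21) = 2.
Stack B, S = {1, 4, 5, 7, 8}:
n :  0  1  2  3  4  5  6  7  8  9 10 11 12 13 14 15 16 17
G :  0  1  0  1  2  3  2  3  4  5  4  0  1  0  1  2  3  2
G_B(17) = 2.
Stack C, S = {3, 4, 5, 9}:
G(0) = 0
G(1) = mex{} = 0
G(2) = mex{} = 0
G(3) = mex{0} = 1
G(4) = mex{0,0} = 1
G(5) = mex{0,0,0} = 1
G(6) = mex{1,0,0} = 2
G(7) = mex{1,1,0} = 2
G(8) = mex{1,1,1} = 0
G(9) = mex{2,1,1,0} = 3
G(10) = mex{2,2,1,0} = 3
G(11) = mex{0,2,2,0} = 1
G(12) = mex{3,0,2,1} = 4
G(13) = mex{3,3,0,1} = 2
G(14) = mex{1,3,3,1} = 0
G(15) = mex{4,1,3,2} = 0
G(16) = mex{2,4,1,2} = 0
G(17) = mex{0,2,4,0} = 1
G(18) = mex{0,0,2,3} = 1
G(19) = mex{0,0,0,3} = 1
G(20) = mex{1,0,0,1} = 2
G_C(20) = 2.
Combined Grundy value = 2 ⊕ 2 ⊕ 2 = 2.
A winning move leaves total XOR = 0, i.e. changes one component's Grundy value g to g ⊕ X where X is the current total.
Stack A: need g' = 2⊕2 = 0. Options: 21−4→G=1, 21−7→G=0, 21−8→G=0. Hits: 2.
Stack B: need g' = 2⊕2 = 0. Options: 17−1→G=3, 17−4→G=0, 17−5→G=1, 17−7→G=4, 17−8→G=5. Hits: 1.
Stack C: need g' = 2⊕2 = 0. Options: 20−3→G=1, 20−4→G=0, 20−5→G=0, 20−9→G=1. Hits: 2.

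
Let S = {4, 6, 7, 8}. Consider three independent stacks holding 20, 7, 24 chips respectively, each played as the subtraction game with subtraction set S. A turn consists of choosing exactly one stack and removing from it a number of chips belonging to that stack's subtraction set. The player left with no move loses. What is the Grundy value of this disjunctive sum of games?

3

All stacks use S = {4, 6, 7, 8}:
G(0) = 0
G(1) = mex{} = 0
G(2) = mex{} = 0
G(3) = mex{} = 0
G(4) = mex{0} = 1
G(5) = mex{0} = 1
G(6) = mex{0,0} = 1
G(7) = mex{0,0,0} = 1
G(8) = mex{1,0,0,0} = 2
G(9) = mex{1,0,0,0} = 2
G(10) = mex{1,1,0,0} = 2
G(11) = mex{1,1,1,0} = 2
G(12) = mex{2,1,1,1} = 0
G(13) = mex{2,1,1,1} = 0
G(14) = mex{2,2,1,1} = 0
G(15) = mex{2,2,2,1} = 0
G(16) = mex{0,2,2,2} = 1
G(17) = mex{0,2,2,2} = 1
G(18) = mex{0,0,2,2} = 1
G(19) = mex{0,0,0,2} = 1
G(20) = mex{1,0,0,0} = 2
G(21) = mex{1,0,0,0} = 2
G(22) = mex{1,1,0,0} = 2
G(23) = mex{1,1,1,0} = 2
G(24) = mex{2,1,1,1} = 0
Stack A: G(20) = 2.
Stack B: G(7) = 1.
Stack C: G(24) = 0.
Combined Grundy value = 2 ⊕ 1 ⊕ 0 = 3.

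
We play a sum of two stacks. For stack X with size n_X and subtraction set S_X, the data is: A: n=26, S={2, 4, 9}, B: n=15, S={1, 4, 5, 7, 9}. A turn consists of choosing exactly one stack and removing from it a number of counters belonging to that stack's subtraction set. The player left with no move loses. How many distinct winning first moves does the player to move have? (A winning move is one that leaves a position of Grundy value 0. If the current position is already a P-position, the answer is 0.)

1

Stack A, S = {2, 4, 9}:
n :  0  1  2  3  4  5  6  7  8  9 10 11 12 13 14 15 16 17 18 19 20 21 22 23 24 25 26
G :  0  0  1  1  2  2  0  0  1  1  2  2  0  0  1  1  2  2  0  0  1  1  2  2  0  0  1
G_A(26) = 1.
Stack B, S = {1, 4, 5, 7, 9}:
G(0) = 0
G(1) = mex{0} = 1
G(2) = mex{1} = 0
G(3) = mex{0} = 1
G(4) = mex{1,0} = 2
G(5) = mex{2,1,0} = 3
G(6) = mex{3,0,1} = 2
G(7) = mex{2,1,0,0} = 3
G(8) = mex{3,2,1,1} = 0
G(9) = mex{0,3,2,0,0} = 1
G(10) = mex{1,2,3,1,1} = 0
G(11) = mex{0,3,2,2,0} = 1
G(12) = mex{1,0,3,3,1} = 2
G(13) = mex{2,1,0,2,2} = 3
G(14) = mex{3,0,1,3,3} = 2
G(15) = mex{2,1,0,0,2} = 3
G_B(15) = 3.
Combined Grundy value = 1 ⊕ 3 = 2.
A winning move leaves total XOR = 0, i.e. changes one component's Grundy value g to g ⊕ X where X is the current total.
Stack A: need g' = 1⊕2 = 3. Options: 26−2→G=0, 26−4→G=2, 26−9→G=2. Hits: 0.
Stack B: need g' = 3⊕2 = 1. Options: 15−1→G=2, 15−4→G=1, 15−5→G=0, 15−7→G=0, 15−9→G=2. Hits: 1.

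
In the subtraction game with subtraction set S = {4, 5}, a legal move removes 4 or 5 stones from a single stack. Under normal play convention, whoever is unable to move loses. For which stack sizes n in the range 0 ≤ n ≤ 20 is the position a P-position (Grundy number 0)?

0, 1, 2, 3, 9, 10, 11, 12, 18, 19, 20

n :  0  1  2  3  4  5  6  7  8  9 10 11 12 13 14 15 16 17 18 19 20
G :  0  0  0  0  1  1  1  1  2  0  0  0  0  1  1  1  1  2  0  0  0
P-positions are exactly the n with G(n) = 0.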